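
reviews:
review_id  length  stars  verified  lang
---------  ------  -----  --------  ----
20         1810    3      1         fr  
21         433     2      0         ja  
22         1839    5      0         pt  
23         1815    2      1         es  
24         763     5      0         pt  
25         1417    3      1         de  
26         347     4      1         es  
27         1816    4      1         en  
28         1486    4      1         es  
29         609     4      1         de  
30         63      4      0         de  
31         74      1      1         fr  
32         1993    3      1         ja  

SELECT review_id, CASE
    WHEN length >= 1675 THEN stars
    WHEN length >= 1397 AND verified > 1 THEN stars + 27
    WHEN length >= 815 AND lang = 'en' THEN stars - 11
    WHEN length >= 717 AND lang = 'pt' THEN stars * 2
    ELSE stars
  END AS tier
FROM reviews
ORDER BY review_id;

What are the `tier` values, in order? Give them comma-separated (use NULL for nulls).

review_id=20: length >= 1675 → 3
review_id=21: ELSE → 2
review_id=22: length >= 1675 → 5
review_id=23: length >= 1675 → 2
review_id=24: length >= 717 AND lang = 'pt' → 10
review_id=25: ELSE → 3
review_id=26: ELSE → 4
review_id=27: length >= 1675 → 4
review_id=28: ELSE → 4
review_id=29: ELSE → 4
review_id=30: ELSE → 4
review_id=31: ELSE → 1
review_id=32: length >= 1675 → 3

3, 2, 5, 2, 10, 3, 4, 4, 4, 4, 4, 1, 3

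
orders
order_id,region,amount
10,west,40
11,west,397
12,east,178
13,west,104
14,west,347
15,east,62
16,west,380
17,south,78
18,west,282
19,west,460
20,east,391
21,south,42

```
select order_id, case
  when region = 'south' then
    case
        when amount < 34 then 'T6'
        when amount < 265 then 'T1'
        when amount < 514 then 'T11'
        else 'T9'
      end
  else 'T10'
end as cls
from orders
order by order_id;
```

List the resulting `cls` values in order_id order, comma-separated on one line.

order_id=10: region='west' → outer ELSE → T10
order_id=11: region='west' → outer ELSE → T10
order_id=12: region='east' → outer ELSE → T10
order_id=13: region='west' → outer ELSE → T10
order_id=14: region='west' → outer ELSE → T10
order_id=15: region='east' → outer ELSE → T10
order_id=16: region='west' → outer ELSE → T10
order_id=17: region='south' → inner[amount < 265] → T1
order_id=18: region='west' → outer ELSE → T10
order_id=19: region='west' → outer ELSE → T10
order_id=20: region='east' → outer ELSE → T10
order_id=21: region='south' → inner[amount < 265] → T1

T10, T10, T10, T10, T10, T10, T10, T1, T10, T10, T10, T1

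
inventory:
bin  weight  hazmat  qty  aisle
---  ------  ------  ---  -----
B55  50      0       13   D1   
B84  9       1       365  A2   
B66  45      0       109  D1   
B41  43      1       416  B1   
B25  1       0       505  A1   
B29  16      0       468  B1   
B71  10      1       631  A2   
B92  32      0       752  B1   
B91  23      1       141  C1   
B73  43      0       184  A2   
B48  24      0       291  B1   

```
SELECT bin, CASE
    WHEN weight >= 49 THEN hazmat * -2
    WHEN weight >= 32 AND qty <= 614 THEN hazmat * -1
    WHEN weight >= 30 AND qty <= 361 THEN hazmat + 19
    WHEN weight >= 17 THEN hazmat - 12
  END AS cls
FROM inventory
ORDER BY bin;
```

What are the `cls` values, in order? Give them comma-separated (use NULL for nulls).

NULL, NULL, -1, -12, 0, 0, NULL, 0, NULL, -11, -12

bin=B25: (no match → NULL) → NULL
bin=B29: (no match → NULL) → NULL
bin=B41: weight >= 32 AND qty <= 614 → -1
bin=B48: weight >= 17 → -12
bin=B55: weight >= 49 → 0
bin=B66: weight >= 32 AND qty <= 614 → 0
bin=B71: (no match → NULL) → NULL
bin=B73: weight >= 32 AND qty <= 614 → 0
bin=B84: (no match → NULL) → NULL
bin=B91: weight >= 17 → -11
bin=B92: weight >= 17 → -12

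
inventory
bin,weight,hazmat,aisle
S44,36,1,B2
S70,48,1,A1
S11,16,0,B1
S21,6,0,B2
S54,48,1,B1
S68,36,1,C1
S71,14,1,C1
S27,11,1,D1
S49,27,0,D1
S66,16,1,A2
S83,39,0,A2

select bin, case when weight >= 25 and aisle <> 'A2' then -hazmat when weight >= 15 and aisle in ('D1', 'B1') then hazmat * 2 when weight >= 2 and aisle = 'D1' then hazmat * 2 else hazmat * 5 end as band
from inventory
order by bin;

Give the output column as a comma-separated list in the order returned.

bin=S11: weight >= 15 and aisle in ('D1', 'B1') → 0
bin=S21: ELSE → 0
bin=S27: weight >= 2 and aisle = 'D1' → 2
bin=S44: weight >= 25 and aisle <> 'A2' → -1
bin=S49: weight >= 25 and aisle <> 'A2' → 0
bin=S54: weight >= 25 and aisle <> 'A2' → -1
bin=S66: ELSE → 5
bin=S68: weight >= 25 and aisle <> 'A2' → -1
bin=S70: weight >= 25 and aisle <> 'A2' → -1
bin=S71: ELSE → 5
bin=S83: ELSE → 0

0, 0, 2, -1, 0, -1, 5, -1, -1, 5, 0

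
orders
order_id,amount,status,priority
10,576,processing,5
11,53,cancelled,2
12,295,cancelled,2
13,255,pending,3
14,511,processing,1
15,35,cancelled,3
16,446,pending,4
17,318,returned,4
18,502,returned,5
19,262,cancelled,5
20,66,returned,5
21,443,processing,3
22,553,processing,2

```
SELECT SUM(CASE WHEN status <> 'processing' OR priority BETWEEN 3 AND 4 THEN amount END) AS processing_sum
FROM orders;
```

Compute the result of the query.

2675

order_id=10: ✗
order_id=11: ✓ → 53
order_id=12: ✓ → 295
order_id=13: ✓ → 255
order_id=14: ✗
order_id=15: ✓ → 35
order_id=16: ✓ → 446
order_id=17: ✓ → 318
order_id=18: ✓ → 502
order_id=19: ✓ → 262
order_id=20: ✓ → 66
order_id=21: ✓ → 443
order_id=22: ✗
processing_sum = 53 + 295 + 255 + 35 + 446 + 318 + 502 + 262 + 66 + 443 = 2675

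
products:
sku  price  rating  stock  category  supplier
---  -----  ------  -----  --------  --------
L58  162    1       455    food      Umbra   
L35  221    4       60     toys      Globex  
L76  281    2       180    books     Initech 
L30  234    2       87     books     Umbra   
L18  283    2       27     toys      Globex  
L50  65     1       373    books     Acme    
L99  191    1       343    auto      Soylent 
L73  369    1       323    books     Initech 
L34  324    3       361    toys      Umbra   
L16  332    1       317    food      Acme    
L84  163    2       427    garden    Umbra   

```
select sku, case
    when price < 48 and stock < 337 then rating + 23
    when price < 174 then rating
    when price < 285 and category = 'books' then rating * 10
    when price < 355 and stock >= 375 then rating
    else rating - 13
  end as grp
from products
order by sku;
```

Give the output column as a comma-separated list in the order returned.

-12, -11, 20, -10, -9, 1, 1, -12, 20, 2, -12

sku=L16: ELSE → -12
sku=L18: ELSE → -11
sku=L30: price < 285 and category = 'books' → 20
sku=L34: ELSE → -10
sku=L35: ELSE → -9
sku=L50: price < 174 → 1
sku=L58: price < 174 → 1
sku=L73: ELSE → -12
sku=L76: price < 285 and category = 'books' → 20
sku=L84: price < 174 → 2
sku=L99: ELSE → -12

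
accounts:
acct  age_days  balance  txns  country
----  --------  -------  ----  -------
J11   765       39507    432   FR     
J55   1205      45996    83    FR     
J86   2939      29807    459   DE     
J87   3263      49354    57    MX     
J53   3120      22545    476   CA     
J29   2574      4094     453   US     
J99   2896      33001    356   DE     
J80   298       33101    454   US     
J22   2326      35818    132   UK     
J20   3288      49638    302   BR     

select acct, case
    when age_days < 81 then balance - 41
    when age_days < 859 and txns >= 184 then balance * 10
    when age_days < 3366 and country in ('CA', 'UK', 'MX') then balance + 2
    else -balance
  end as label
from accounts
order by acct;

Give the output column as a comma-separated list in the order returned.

395070, -49638, 35820, -4094, 22547, -45996, 331010, -29807, 49356, -33001

acct=J11: age_days < 859 and txns >= 184 → 395070
acct=J20: ELSE → -49638
acct=J22: age_days < 3366 and country in ('CA', 'UK', 'MX') → 35820
acct=J29: ELSE → -4094
acct=J53: age_days < 3366 and country in ('CA', 'UK', 'MX') → 22547
acct=J55: ELSE → -45996
acct=J80: age_days < 859 and txns >= 184 → 331010
acct=J86: ELSE → -29807
acct=J87: age_days < 3366 and country in ('CA', 'UK', 'MX') → 49356
acct=J99: ELSE → -33001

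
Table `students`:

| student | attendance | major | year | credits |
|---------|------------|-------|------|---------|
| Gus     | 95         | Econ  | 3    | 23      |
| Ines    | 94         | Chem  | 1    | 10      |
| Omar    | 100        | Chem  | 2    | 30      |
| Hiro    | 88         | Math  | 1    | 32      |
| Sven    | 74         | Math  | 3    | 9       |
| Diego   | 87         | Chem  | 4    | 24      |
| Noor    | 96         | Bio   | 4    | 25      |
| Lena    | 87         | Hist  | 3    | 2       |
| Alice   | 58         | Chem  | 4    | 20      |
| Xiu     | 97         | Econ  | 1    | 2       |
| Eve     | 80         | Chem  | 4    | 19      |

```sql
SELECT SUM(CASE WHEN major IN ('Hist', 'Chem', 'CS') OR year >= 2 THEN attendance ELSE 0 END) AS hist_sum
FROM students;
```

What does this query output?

771

student=Gus: ✓ → 95
student=Ines: ✓ → 94
student=Omar: ✓ → 100
student=Hiro: ✗
student=Sven: ✓ → 74
student=Diego: ✓ → 87
student=Noor: ✓ → 96
student=Lena: ✓ → 87
student=Alice: ✓ → 58
student=Xiu: ✗
student=Eve: ✓ → 80
hist_sum = 95 + 94 + 100 + 74 + 87 + 96 + 87 + 58 + 80 = 771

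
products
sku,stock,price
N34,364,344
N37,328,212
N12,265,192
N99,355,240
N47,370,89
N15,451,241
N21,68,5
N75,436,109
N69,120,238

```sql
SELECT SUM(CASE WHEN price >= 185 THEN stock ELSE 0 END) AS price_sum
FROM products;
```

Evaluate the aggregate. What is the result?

1883

sku=N34: ✓ → 364
sku=N37: ✓ → 328
sku=N12: ✓ → 265
sku=N99: ✓ → 355
sku=N47: ✗
sku=N15: ✓ → 451
sku=N21: ✗
sku=N75: ✗
sku=N69: ✓ → 120
price_sum = 364 + 328 + 265 + 355 + 451 + 120 = 1883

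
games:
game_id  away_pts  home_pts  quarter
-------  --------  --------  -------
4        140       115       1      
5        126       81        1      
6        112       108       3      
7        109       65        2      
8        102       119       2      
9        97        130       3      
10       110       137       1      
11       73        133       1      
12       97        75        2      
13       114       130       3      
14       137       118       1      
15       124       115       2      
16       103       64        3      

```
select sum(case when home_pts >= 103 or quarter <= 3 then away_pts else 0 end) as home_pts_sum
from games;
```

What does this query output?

1444

game_id=4: ✓ → 140
game_id=5: ✓ → 126
game_id=6: ✓ → 112
game_id=7: ✓ → 109
game_id=8: ✓ → 102
game_id=9: ✓ → 97
game_id=10: ✓ → 110
game_id=11: ✓ → 73
game_id=12: ✓ → 97
game_id=13: ✓ → 114
game_id=14: ✓ → 137
game_id=15: ✓ → 124
game_id=16: ✓ → 103
home_pts_sum = 140 + 126 + 112 + 109 + 102 + 97 + 110 + 73 + 97 + 114 + 137 + 124 + 103 = 1444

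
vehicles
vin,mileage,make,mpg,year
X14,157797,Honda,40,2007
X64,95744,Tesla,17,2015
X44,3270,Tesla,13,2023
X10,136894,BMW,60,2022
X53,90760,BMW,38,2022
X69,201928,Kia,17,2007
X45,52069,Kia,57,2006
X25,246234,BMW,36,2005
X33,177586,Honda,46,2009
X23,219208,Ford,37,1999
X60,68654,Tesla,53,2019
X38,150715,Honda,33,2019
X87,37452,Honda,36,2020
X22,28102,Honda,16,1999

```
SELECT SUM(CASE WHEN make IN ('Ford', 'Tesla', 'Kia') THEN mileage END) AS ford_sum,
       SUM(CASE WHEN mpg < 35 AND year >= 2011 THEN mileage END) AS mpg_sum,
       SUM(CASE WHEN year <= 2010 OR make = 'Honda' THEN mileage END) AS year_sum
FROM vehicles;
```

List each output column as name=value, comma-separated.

[ford_sum: make IN ('Ford', 'Tesla', 'Kia')]
vin=X14: ✗
vin=X64: ✓ → 95744
vin=X44: ✓ → 3270
vin=X10: ✗
vin=X53: ✗
vin=X69: ✓ → 201928
vin=X45: ✓ → 52069
vin=X25: ✗
vin=X33: ✗
vin=X23: ✓ → 219208
vin=X60: ✓ → 68654
vin=X38: ✗
vin=X87: ✗
vin=X22: ✗
ford_sum = 95744 + 3270 + 201928 + 52069 + 219208 + 68654 = 640873
—
[mpg_sum: mpg < 35 AND year >= 2011]
vin=X14: ✗
vin=X64: ✓ → 95744
vin=X44: ✓ → 3270
vin=X10: ✗
vin=X53: ✗
vin=X69: ✗
vin=X45: ✗
vin=X25: ✗
vin=X33: ✗
vin=X23: ✗
vin=X60: ✗
vin=X38: ✓ → 150715
vin=X87: ✗
vin=X22: ✗
mpg_sum = 95744 + 3270 + 150715 = 249729
—
[year_sum: year <= 2010 OR make = 'Honda']
vin=X14: ✓ → 157797
vin=X64: ✗
vin=X44: ✗
vin=X10: ✗
vin=X53: ✗
vin=X69: ✓ → 201928
vin=X45: ✓ → 52069
vin=X25: ✓ → 246234
vin=X33: ✓ → 177586
vin=X23: ✓ → 219208
vin=X60: ✗
vin=X38: ✓ → 150715
vin=X87: ✓ → 37452
vin=X22: ✓ → 28102
year_sum = 157797 + 201928 + 52069 + 246234 + 177586 + 219208 + 150715 + 37452 + 28102 = 1271091

ford_sum=640873, mpg_sum=249729, year_sum=1271091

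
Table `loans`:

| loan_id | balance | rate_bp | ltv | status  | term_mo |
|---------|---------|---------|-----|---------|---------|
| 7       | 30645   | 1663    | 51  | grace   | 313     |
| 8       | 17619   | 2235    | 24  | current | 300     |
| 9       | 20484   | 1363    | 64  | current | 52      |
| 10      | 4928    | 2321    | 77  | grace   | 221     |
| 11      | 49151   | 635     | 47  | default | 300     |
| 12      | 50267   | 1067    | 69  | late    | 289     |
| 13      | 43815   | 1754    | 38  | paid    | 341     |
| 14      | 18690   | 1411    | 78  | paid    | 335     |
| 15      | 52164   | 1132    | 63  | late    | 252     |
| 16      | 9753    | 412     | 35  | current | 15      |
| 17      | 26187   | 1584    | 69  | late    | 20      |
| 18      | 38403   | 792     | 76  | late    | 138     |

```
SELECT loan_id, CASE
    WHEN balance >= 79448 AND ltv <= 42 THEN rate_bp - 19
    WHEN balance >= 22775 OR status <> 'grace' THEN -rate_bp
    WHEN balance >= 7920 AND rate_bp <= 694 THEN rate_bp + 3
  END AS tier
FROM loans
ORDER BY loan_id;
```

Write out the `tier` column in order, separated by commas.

-1663, -2235, -1363, NULL, -635, -1067, -1754, -1411, -1132, -412, -1584, -792

loan_id=7: balance >= 22775 OR status <> 'grace' → -1663
loan_id=8: balance >= 22775 OR status <> 'grace' → -2235
loan_id=9: balance >= 22775 OR status <> 'grace' → -1363
loan_id=10: (no match → NULL) → NULL
loan_id=11: balance >= 22775 OR status <> 'grace' → -635
loan_id=12: balance >= 22775 OR status <> 'grace' → -1067
loan_id=13: balance >= 22775 OR status <> 'grace' → -1754
loan_id=14: balance >= 22775 OR status <> 'grace' → -1411
loan_id=15: balance >= 22775 OR status <> 'grace' → -1132
loan_id=16: balance >= 22775 OR status <> 'grace' → -412
loan_id=17: balance >= 22775 OR status <> 'grace' → -1584
loan_id=18: balance >= 22775 OR status <> 'grace' → -792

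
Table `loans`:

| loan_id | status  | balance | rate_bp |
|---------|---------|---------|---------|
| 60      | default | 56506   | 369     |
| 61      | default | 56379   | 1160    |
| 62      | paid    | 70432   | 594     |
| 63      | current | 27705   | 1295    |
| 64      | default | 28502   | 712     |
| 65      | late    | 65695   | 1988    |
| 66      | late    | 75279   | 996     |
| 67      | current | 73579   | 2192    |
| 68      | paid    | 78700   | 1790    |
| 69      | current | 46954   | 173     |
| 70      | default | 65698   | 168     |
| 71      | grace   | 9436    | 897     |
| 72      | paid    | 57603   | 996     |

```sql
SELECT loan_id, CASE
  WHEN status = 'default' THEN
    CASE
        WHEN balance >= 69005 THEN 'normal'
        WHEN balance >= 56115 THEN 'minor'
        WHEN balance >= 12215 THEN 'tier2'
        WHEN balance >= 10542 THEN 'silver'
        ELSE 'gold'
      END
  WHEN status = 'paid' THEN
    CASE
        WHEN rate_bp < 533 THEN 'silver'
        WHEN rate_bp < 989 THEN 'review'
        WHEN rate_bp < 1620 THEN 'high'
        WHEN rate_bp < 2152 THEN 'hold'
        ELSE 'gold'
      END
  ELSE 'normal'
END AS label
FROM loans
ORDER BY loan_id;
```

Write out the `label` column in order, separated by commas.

minor, minor, review, normal, tier2, normal, normal, normal, hold, normal, minor, normal, high

loan_id=60: status='default' → inner[balance >= 56115] → minor
loan_id=61: status='default' → inner[balance >= 56115] → minor
loan_id=62: status='paid' → inner[rate_bp < 989] → review
loan_id=63: status='current' → outer ELSE → normal
loan_id=64: status='default' → inner[balance >= 12215] → tier2
loan_id=65: status='late' → outer ELSE → normal
loan_id=66: status='late' → outer ELSE → normal
loan_id=67: status='current' → outer ELSE → normal
loan_id=68: status='paid' → inner[rate_bp < 2152] → hold
loan_id=69: status='current' → outer ELSE → normal
loan_id=70: status='default' → inner[balance >= 56115] → minor
loan_id=71: status='grace' → outer ELSE → normal
loan_id=72: status='paid' → inner[rate_bp < 1620] → high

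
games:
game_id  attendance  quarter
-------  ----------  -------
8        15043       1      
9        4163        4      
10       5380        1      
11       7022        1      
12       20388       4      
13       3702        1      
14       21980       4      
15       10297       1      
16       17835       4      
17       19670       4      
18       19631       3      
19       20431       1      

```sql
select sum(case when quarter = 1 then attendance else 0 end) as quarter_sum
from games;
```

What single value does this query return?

61875

game_id=8: ✓ → 15043
game_id=9: ✗
game_id=10: ✓ → 5380
game_id=11: ✓ → 7022
game_id=12: ✗
game_id=13: ✓ → 3702
game_id=14: ✗
game_id=15: ✓ → 10297
game_id=16: ✗
game_id=17: ✗
game_id=18: ✗
game_id=19: ✓ → 20431
quarter_sum = 15043 + 5380 + 7022 + 3702 + 10297 + 20431 = 61875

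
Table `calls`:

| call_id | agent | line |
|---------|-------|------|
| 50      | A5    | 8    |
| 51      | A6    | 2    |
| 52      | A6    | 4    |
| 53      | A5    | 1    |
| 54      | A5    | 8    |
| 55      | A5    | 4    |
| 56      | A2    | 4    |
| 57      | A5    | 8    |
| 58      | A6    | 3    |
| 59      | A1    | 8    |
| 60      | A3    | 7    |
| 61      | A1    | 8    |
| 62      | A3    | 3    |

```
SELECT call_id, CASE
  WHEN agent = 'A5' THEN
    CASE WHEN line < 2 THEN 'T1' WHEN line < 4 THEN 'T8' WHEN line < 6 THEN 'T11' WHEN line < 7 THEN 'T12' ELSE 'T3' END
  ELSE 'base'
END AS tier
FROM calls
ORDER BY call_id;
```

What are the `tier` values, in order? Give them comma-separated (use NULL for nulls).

call_id=50: agent='A5' → inner[ELSE] → T3
call_id=51: agent='A6' → outer ELSE → base
call_id=52: agent='A6' → outer ELSE → base
call_id=53: agent='A5' → inner[line < 2] → T1
call_id=54: agent='A5' → inner[ELSE] → T3
call_id=55: agent='A5' → inner[line < 6] → T11
call_id=56: agent='A2' → outer ELSE → base
call_id=57: agent='A5' → inner[ELSE] → T3
call_id=58: agent='A6' → outer ELSE → base
call_id=59: agent='A1' → outer ELSE → base
call_id=60: agent='A3' → outer ELSE → base
call_id=61: agent='A1' → outer ELSE → base
call_id=62: agent='A3' → outer ELSE → base

T3, base, base, T1, T3, T11, base, T3, base, base, base, base, base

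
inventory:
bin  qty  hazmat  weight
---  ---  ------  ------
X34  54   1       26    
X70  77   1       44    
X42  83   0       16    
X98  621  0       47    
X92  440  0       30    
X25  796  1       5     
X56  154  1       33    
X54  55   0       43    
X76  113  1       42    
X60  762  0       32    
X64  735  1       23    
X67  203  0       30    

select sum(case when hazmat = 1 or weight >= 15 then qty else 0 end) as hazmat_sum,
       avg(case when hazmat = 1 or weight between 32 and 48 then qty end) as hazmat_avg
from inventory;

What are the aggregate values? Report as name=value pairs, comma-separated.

hazmat_sum=4093, hazmat_avg=374.1111111111

[hazmat_sum: hazmat = 1 or weight >= 15]
bin=X34: ✓ → 54
bin=X70: ✓ → 77
bin=X42: ✓ → 83
bin=X98: ✓ → 621
bin=X92: ✓ → 440
bin=X25: ✓ → 796
bin=X56: ✓ → 154
bin=X54: ✓ → 55
bin=X76: ✓ → 113
bin=X60: ✓ → 762
bin=X64: ✓ → 735
bin=X67: ✓ → 203
hazmat_sum = 54 + 77 + 83 + 621 + 440 + 796 + 154 + 55 + 113 + 762 + 735 + 203 = 4093
—
[hazmat_avg: hazmat = 1 or weight between 32 and 48]
bin=X34: ✓ → 54
bin=X70: ✓ → 77
bin=X42: ✗
bin=X98: ✓ → 621
bin=X92: ✗
bin=X25: ✓ → 796
bin=X56: ✓ → 154
bin=X54: ✓ → 55
bin=X76: ✓ → 113
bin=X60: ✓ → 762
bin=X64: ✓ → 735
bin=X67: ✗
hazmat_avg = (54 + 77 + 621 + 796 + 154 + 55 + 113 + 762 + 735) / 9 = 374.1111111111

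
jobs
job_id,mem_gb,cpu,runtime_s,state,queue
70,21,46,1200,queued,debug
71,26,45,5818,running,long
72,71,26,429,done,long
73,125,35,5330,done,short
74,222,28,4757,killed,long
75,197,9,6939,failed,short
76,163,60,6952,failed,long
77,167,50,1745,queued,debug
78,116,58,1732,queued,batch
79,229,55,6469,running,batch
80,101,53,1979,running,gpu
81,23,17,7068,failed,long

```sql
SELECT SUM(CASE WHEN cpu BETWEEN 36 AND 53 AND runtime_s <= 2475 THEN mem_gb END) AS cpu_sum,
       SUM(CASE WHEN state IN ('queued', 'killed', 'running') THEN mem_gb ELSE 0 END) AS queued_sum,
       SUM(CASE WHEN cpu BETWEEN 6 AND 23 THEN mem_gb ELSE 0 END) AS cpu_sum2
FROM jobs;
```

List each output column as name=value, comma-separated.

[cpu_sum: cpu BETWEEN 36 AND 53 AND runtime_s <= 2475]
job_id=70: ✓ → 21
job_id=71: ✗
job_id=72: ✗
job_id=73: ✗
job_id=74: ✗
job_id=75: ✗
job_id=76: ✗
job_id=77: ✓ → 167
job_id=78: ✗
job_id=79: ✗
job_id=80: ✓ → 101
job_id=81: ✗
cpu_sum = 21 + 167 + 101 = 289
—
[queued_sum: state IN ('queued', 'killed', 'running')]
job_id=70: ✓ → 21
job_id=71: ✓ → 26
job_id=72: ✗
job_id=73: ✗
job_id=74: ✓ → 222
job_id=75: ✗
job_id=76: ✗
job_id=77: ✓ → 167
job_id=78: ✓ → 116
job_id=79: ✓ → 229
job_id=80: ✓ → 101
job_id=81: ✗
queued_sum = 21 + 26 + 222 + 167 + 116 + 229 + 101 = 882
—
[cpu_sum2: cpu BETWEEN 6 AND 23]
job_id=70: ✗
job_id=71: ✗
job_id=72: ✗
job_id=73: ✗
job_id=74: ✗
job_id=75: ✓ → 197
job_id=76: ✗
job_id=77: ✗
job_id=78: ✗
job_id=79: ✗
job_id=80: ✗
job_id=81: ✓ → 23
cpu_sum2 = 197 + 23 = 220

cpu_sum=289, queued_sum=882, cpu_sum2=220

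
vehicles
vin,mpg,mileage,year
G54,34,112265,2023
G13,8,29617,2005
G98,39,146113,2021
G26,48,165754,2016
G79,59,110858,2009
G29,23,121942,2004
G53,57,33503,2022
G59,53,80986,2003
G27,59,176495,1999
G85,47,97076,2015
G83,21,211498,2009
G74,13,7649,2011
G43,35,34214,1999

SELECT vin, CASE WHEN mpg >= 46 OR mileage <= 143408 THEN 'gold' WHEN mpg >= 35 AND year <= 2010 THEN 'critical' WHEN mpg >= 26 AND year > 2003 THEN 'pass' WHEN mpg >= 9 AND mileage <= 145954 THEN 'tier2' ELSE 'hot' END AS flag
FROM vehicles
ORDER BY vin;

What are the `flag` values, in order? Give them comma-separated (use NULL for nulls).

vin=G13: mpg >= 46 OR mileage <= 143408 → gold
vin=G26: mpg >= 46 OR mileage <= 143408 → gold
vin=G27: mpg >= 46 OR mileage <= 143408 → gold
vin=G29: mpg >= 46 OR mileage <= 143408 → gold
vin=G43: mpg >= 46 OR mileage <= 143408 → gold
vin=G53: mpg >= 46 OR mileage <= 143408 → gold
vin=G54: mpg >= 46 OR mileage <= 143408 → gold
vin=G59: mpg >= 46 OR mileage <= 143408 → gold
vin=G74: mpg >= 46 OR mileage <= 143408 → gold
vin=G79: mpg >= 46 OR mileage <= 143408 → gold
vin=G83: ELSE → hot
vin=G85: mpg >= 46 OR mileage <= 143408 → gold
vin=G98: mpg >= 26 AND year > 2003 → pass

gold, gold, gold, gold, gold, gold, gold, gold, gold, gold, hot, gold, pass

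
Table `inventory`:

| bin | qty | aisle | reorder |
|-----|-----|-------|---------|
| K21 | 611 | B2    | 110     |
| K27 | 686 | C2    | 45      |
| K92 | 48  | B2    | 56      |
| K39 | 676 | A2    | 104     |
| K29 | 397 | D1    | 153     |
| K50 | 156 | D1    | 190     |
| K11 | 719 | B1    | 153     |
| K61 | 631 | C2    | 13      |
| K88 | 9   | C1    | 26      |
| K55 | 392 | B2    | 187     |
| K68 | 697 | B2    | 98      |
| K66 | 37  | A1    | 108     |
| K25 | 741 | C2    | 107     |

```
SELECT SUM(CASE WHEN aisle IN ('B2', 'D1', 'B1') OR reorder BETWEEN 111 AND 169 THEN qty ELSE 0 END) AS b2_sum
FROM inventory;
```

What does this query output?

3020

bin=K21: ✓ → 611
bin=K27: ✗
bin=K92: ✓ → 48
bin=K39: ✗
bin=K29: ✓ → 397
bin=K50: ✓ → 156
bin=K11: ✓ → 719
bin=K61: ✗
bin=K88: ✗
bin=K55: ✓ → 392
bin=K68: ✓ → 697
bin=K66: ✗
bin=K25: ✗
b2_sum = 611 + 48 + 397 + 156 + 719 + 392 + 697 = 3020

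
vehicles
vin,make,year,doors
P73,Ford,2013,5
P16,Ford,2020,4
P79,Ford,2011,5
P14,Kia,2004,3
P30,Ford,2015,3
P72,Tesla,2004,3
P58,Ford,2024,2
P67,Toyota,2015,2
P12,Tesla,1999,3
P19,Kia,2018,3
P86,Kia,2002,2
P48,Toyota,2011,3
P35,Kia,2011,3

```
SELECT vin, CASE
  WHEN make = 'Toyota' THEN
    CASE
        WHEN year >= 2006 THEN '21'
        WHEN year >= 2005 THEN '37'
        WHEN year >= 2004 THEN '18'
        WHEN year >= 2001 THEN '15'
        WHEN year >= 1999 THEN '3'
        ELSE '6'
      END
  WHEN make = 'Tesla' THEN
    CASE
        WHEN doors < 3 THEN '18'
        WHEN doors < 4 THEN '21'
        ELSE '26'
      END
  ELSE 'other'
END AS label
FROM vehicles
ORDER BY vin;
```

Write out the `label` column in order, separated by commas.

vin=P12: make='Tesla' → inner[doors < 4] → 21
vin=P14: make='Kia' → outer ELSE → other
vin=P16: make='Ford' → outer ELSE → other
vin=P19: make='Kia' → outer ELSE → other
vin=P30: make='Ford' → outer ELSE → other
vin=P35: make='Kia' → outer ELSE → other
vin=P48: make='Toyota' → inner[year >= 2006] → 21
vin=P58: make='Ford' → outer ELSE → other
vin=P67: make='Toyota' → inner[year >= 2006] → 21
vin=P72: make='Tesla' → inner[doors < 4] → 21
vin=P73: make='Ford' → outer ELSE → other
vin=P79: make='Ford' → outer ELSE → other
vin=P86: make='Kia' → outer ELSE → other

21, other, other, other, other, other, 21, other, 21, 21, other, other, other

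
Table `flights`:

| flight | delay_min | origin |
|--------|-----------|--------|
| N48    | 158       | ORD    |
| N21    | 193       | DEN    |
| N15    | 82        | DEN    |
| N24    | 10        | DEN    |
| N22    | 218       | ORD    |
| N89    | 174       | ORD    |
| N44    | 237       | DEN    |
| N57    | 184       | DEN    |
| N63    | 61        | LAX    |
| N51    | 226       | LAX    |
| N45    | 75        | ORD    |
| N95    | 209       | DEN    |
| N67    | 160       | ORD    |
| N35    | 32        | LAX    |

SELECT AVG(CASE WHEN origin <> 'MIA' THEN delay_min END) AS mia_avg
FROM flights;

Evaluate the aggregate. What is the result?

flight=N48: ✓ → 158
flight=N21: ✓ → 193
flight=N15: ✓ → 82
flight=N24: ✓ → 10
flight=N22: ✓ → 218
flight=N89: ✓ → 174
flight=N44: ✓ → 237
flight=N57: ✓ → 184
flight=N63: ✓ → 61
flight=N51: ✓ → 226
flight=N45: ✓ → 75
flight=N95: ✓ → 209
flight=N67: ✓ → 160
flight=N35: ✓ → 32
mia_avg = (158 + 193 + 82 + 10 + 218 + 174 + 237 + 184 + 61 + 226 + 75 + 209 + 160 + 32) / 14 = 144.2142857143

144.2142857143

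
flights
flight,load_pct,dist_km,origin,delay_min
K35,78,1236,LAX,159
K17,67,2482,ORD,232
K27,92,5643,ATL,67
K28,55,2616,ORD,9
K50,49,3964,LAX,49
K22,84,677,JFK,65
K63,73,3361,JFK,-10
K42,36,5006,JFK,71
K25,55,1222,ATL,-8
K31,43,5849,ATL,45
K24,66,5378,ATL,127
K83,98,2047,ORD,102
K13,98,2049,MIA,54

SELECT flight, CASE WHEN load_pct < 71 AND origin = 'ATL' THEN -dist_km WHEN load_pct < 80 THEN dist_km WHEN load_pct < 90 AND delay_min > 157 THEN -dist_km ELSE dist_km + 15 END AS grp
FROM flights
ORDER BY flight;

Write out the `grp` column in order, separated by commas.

2064, 2482, 692, -5378, -1222, 5658, 2616, -5849, 1236, 5006, 3964, 3361, 2062

flight=K13: ELSE → 2064
flight=K17: load_pct < 80 → 2482
flight=K22: ELSE → 692
flight=K24: load_pct < 71 AND origin = 'ATL' → -5378
flight=K25: load_pct < 71 AND origin = 'ATL' → -1222
flight=K27: ELSE → 5658
flight=K28: load_pct < 80 → 2616
flight=K31: load_pct < 71 AND origin = 'ATL' → -5849
flight=K35: load_pct < 80 → 1236
flight=K42: load_pct < 80 → 5006
flight=K50: load_pct < 80 → 3964
flight=K63: load_pct < 80 → 3361
flight=K83: ELSE → 2062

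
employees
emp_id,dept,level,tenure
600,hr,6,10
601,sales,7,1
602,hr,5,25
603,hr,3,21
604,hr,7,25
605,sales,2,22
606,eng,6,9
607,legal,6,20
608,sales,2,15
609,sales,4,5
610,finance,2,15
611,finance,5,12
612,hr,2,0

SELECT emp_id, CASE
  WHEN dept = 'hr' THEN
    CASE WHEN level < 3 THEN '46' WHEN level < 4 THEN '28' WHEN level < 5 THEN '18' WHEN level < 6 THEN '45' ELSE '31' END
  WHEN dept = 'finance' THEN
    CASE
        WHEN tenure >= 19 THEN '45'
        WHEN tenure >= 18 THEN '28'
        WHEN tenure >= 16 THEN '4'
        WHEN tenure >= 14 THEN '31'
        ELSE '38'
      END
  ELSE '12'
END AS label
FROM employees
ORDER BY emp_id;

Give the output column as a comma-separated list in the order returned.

emp_id=600: dept='hr' → inner[ELSE] → 31
emp_id=601: dept='sales' → outer ELSE → 12
emp_id=602: dept='hr' → inner[level < 6] → 45
emp_id=603: dept='hr' → inner[level < 4] → 28
emp_id=604: dept='hr' → inner[ELSE] → 31
emp_id=605: dept='sales' → outer ELSE → 12
emp_id=606: dept='eng' → outer ELSE → 12
emp_id=607: dept='legal' → outer ELSE → 12
emp_id=608: dept='sales' → outer ELSE → 12
emp_id=609: dept='sales' → outer ELSE → 12
emp_id=610: dept='finance' → inner[tenure >= 14] → 31
emp_id=611: dept='finance' → inner[ELSE] → 38
emp_id=612: dept='hr' → inner[level < 3] → 46

31, 12, 45, 28, 31, 12, 12, 12, 12, 12, 31, 38, 46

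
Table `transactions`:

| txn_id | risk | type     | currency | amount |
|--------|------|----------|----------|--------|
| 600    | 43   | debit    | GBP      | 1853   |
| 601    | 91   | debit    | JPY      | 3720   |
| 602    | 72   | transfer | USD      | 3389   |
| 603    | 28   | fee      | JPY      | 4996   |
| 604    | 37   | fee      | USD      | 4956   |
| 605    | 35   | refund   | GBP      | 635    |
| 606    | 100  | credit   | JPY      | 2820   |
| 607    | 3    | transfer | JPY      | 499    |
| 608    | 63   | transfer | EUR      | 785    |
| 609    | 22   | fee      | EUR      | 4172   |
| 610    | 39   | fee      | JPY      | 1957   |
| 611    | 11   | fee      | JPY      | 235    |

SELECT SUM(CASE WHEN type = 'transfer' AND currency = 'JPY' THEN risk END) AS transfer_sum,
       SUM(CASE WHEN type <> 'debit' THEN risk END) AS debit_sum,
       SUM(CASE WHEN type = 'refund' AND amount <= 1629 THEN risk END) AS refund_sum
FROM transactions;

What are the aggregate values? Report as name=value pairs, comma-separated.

[transfer_sum: type = 'transfer' AND currency = 'JPY']
txn_id=600: ✗
txn_id=601: ✗
txn_id=602: ✗
txn_id=603: ✗
txn_id=604: ✗
txn_id=605: ✗
txn_id=606: ✗
txn_id=607: ✓ → 3
txn_id=608: ✗
txn_id=609: ✗
txn_id=610: ✗
txn_id=611: ✗
transfer_sum = 3
—
[debit_sum: type <> 'debit']
txn_id=600: ✗
txn_id=601: ✗
txn_id=602: ✓ → 72
txn_id=603: ✓ → 28
txn_id=604: ✓ → 37
txn_id=605: ✓ → 35
txn_id=606: ✓ → 100
txn_id=607: ✓ → 3
txn_id=608: ✓ → 63
txn_id=609: ✓ → 22
txn_id=610: ✓ → 39
txn_id=611: ✓ → 11
debit_sum = 72 + 28 + 37 + 35 + 100 + 3 + 63 + 22 + 39 + 11 = 410
—
[refund_sum: type = 'refund' AND amount <= 1629]
txn_id=600: ✗
txn_id=601: ✗
txn_id=602: ✗
txn_id=603: ✗
txn_id=604: ✗
txn_id=605: ✓ → 35
txn_id=606: ✗
txn_id=607: ✗
txn_id=608: ✗
txn_id=609: ✗
txn_id=610: ✗
txn_id=611: ✗
refund_sum = 35

transfer_sum=3, debit_sum=410, refund_sum=35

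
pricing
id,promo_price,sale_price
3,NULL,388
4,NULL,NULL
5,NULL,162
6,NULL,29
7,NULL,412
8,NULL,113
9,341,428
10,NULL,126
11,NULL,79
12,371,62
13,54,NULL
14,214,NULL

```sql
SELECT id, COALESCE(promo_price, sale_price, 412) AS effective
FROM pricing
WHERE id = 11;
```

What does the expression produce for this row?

79

id = 11: promo_price=NULL, sale_price=79.
promo_price=NULL, sale_price=79 → 79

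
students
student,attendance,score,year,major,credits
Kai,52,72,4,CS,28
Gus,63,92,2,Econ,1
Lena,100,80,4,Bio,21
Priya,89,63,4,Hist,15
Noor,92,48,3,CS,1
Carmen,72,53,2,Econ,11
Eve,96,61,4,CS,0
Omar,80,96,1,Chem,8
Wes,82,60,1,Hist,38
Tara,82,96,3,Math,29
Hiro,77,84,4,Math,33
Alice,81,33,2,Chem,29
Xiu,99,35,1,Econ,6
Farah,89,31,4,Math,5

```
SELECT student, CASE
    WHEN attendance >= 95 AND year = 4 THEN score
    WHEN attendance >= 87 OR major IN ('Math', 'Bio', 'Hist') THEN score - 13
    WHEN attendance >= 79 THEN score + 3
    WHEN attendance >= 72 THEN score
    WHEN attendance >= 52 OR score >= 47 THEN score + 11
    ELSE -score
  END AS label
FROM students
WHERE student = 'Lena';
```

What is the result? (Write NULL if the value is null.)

student = Lena: attendance=100, score=80, year=4, major=Bio, credits=21.
attendance >= 95 AND year = 4 → true → 80

80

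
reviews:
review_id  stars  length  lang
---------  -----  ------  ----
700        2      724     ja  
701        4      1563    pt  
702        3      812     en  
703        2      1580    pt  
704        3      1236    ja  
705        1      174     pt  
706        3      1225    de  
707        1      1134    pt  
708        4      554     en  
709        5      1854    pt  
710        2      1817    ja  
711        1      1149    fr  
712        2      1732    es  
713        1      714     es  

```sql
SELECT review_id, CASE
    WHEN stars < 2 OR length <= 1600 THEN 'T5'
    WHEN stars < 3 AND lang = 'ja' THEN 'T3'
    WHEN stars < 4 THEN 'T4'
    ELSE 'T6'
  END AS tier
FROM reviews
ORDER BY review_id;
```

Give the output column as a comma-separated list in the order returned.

review_id=700: stars < 2 OR length <= 1600 → T5
review_id=701: stars < 2 OR length <= 1600 → T5
review_id=702: stars < 2 OR length <= 1600 → T5
review_id=703: stars < 2 OR length <= 1600 → T5
review_id=704: stars < 2 OR length <= 1600 → T5
review_id=705: stars < 2 OR length <= 1600 → T5
review_id=706: stars < 2 OR length <= 1600 → T5
review_id=707: stars < 2 OR length <= 1600 → T5
review_id=708: stars < 2 OR length <= 1600 → T5
review_id=709: ELSE → T6
review_id=710: stars < 3 AND lang = 'ja' → T3
review_id=711: stars < 2 OR length <= 1600 → T5
review_id=712: stars < 4 → T4
review_id=713: stars < 2 OR length <= 1600 → T5

T5, T5, T5, T5, T5, T5, T5, T5, T5, T6, T3, T5, T4, T5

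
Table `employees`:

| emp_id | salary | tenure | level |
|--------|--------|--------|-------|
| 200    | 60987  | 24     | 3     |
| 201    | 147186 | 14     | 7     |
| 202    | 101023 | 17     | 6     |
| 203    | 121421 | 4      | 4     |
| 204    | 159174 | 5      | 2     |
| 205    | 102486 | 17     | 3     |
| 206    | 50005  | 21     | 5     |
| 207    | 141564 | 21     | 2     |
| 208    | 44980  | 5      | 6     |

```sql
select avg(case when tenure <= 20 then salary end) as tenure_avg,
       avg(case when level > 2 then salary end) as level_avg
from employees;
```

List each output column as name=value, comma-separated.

[tenure_avg: tenure <= 20]
emp_id=200: ✗
emp_id=201: ✓ → 147186
emp_id=202: ✓ → 101023
emp_id=203: ✓ → 121421
emp_id=204: ✓ → 159174
emp_id=205: ✓ → 102486
emp_id=206: ✗
emp_id=207: ✗
emp_id=208: ✓ → 44980
tenure_avg = (147186 + 101023 + 121421 + 159174 + 102486 + 44980) / 6 = 112711.6666666667
—
[level_avg: level > 2]
emp_id=200: ✓ → 60987
emp_id=201: ✓ → 147186
emp_id=202: ✓ → 101023
emp_id=203: ✓ → 121421
emp_id=204: ✗
emp_id=205: ✓ → 102486
emp_id=206: ✓ → 50005
emp_id=207: ✗
emp_id=208: ✓ → 44980
level_avg = (60987 + 147186 + 101023 + 121421 + 102486 + 50005 + 44980) / 7 = 89726.8571428571

tenure_avg=112711.6666666667, level_avg=89726.8571428571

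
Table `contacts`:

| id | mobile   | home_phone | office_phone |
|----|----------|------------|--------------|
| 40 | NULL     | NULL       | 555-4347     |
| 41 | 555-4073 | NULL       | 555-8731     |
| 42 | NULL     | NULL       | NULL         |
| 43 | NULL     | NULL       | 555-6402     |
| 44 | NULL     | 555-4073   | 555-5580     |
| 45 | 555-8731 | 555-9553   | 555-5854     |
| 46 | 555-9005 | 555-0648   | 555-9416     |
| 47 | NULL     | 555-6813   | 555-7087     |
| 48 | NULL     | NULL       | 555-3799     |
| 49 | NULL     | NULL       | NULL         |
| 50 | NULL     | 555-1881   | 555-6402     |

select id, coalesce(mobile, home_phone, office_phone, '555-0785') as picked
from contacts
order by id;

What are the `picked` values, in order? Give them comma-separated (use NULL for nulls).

555-4347, 555-4073, 555-0785, 555-6402, 555-4073, 555-8731, 555-9005, 555-6813, 555-3799, 555-0785, 555-1881

id=40: mobile=NULL, home_phone=NULL, office_phone=555-4347 → 555-4347
id=41: mobile=555-4073 → 555-4073
id=42: mobile=NULL, home_phone=NULL, office_phone=NULL, → literal 555-0785 → 555-0785
id=43: mobile=NULL, home_phone=NULL, office_phone=555-6402 → 555-6402
id=44: mobile=NULL, home_phone=555-4073 → 555-4073
id=45: mobile=555-8731 → 555-8731
id=46: mobile=555-9005 → 555-9005
id=47: mobile=NULL, home_phone=555-6813 → 555-6813
id=48: mobile=NULL, home_phone=NULL, office_phone=555-3799 → 555-3799
id=49: mobile=NULL, home_phone=NULL, office_phone=NULL, → literal 555-0785 → 555-0785
id=50: mobile=NULL, home_phone=555-1881 → 555-1881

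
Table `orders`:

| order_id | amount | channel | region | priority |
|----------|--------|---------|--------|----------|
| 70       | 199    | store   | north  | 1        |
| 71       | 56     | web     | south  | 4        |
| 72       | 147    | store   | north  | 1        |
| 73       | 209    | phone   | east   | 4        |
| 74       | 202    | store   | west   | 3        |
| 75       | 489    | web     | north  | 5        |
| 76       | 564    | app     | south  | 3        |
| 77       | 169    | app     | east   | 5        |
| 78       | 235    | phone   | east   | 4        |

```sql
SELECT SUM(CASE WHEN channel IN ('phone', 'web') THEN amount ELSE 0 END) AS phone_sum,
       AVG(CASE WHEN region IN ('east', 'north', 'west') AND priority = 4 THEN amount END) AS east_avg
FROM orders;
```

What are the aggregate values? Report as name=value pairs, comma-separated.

[phone_sum: channel IN ('phone', 'web')]
order_id=70: ✗
order_id=71: ✓ → 56
order_id=72: ✗
order_id=73: ✓ → 209
order_id=74: ✗
order_id=75: ✓ → 489
order_id=76: ✗
order_id=77: ✗
order_id=78: ✓ → 235
phone_sum = 56 + 209 + 489 + 235 = 989
—
[east_avg: region IN ('east', 'north', 'west') AND priority = 4]
order_id=70: ✗
order_id=71: ✗
order_id=72: ✗
order_id=73: ✓ → 209
order_id=74: ✗
order_id=75: ✗
order_id=76: ✗
order_id=77: ✗
order_id=78: ✓ → 235
east_avg = (209 + 235) / 2 = 222

phone_sum=989, east_avg=222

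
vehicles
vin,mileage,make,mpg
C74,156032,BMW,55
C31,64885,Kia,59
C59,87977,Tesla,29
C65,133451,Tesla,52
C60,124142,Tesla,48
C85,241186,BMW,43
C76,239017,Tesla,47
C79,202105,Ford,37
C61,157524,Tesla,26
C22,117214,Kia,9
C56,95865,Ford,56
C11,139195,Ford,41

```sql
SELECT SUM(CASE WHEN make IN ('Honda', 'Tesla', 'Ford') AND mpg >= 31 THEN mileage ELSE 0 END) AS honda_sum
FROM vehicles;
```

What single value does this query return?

933775

vin=C74: ✗
vin=C31: ✗
vin=C59: ✗
vin=C65: ✓ → 133451
vin=C60: ✓ → 124142
vin=C85: ✗
vin=C76: ✓ → 239017
vin=C79: ✓ → 202105
vin=C61: ✗
vin=C22: ✗
vin=C56: ✓ → 95865
vin=C11: ✓ → 139195
honda_sum = 133451 + 124142 + 239017 + 202105 + 95865 + 139195 = 933775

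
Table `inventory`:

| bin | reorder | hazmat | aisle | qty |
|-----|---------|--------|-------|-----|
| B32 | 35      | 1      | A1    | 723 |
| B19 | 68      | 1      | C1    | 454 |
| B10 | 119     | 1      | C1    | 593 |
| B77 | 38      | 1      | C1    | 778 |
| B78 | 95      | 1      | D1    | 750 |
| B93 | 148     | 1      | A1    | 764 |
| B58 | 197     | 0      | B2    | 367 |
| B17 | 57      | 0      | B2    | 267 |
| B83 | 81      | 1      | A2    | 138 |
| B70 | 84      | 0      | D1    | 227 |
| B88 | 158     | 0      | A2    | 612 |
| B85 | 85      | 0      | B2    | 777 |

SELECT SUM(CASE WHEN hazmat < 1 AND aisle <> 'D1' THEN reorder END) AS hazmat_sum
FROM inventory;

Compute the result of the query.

497

bin=B32: ✗
bin=B19: ✗
bin=B10: ✗
bin=B77: ✗
bin=B78: ✗
bin=B93: ✗
bin=B58: ✓ → 197
bin=B17: ✓ → 57
bin=B83: ✗
bin=B70: ✗
bin=B88: ✓ → 158
bin=B85: ✓ → 85
hazmat_sum = 197 + 57 + 158 + 85 = 497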